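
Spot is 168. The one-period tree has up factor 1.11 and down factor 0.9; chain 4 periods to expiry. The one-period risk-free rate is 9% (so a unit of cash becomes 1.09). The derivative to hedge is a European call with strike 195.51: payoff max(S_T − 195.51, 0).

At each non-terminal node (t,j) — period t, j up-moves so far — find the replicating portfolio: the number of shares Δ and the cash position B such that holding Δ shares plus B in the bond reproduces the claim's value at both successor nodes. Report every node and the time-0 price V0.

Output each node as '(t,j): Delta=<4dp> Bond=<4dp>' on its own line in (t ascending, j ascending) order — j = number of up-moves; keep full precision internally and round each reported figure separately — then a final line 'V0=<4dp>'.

(0,0): Delta=0.8399 Bond=-110.5877
(1,0): Delta=0.2447 Bond=-30.5464
(1,1): Delta=0.8907 Bond=-130.0136
(2,0): Delta=0.0000 Bond=0.0000
(2,1): Delta=0.2656 Bond=-36.8004
(2,2): Delta=0.9440 Bond=-152.7585
(3,0): Delta=0.0000 Bond=0.0000
(3,1): Delta=0.0000 Bond=0.0000
(3,2): Delta=0.2882 Bond=-44.3348
(3,3): Delta=1.0000 Bond=-179.3670
V0=30.5115

The replicating-portfolio and risk-neutral prices coincide; use p* = (1.09−0.9)/(1.11−0.9) = 0.9048 for the latter.
Payoff layer (t=4): V(4,0)=0.0000, V(4,1)=0.0000, V(4,2)=0.0000, V(4,3)=11.2758, V(4,4)=59.5258
Node (3,0) S=122.4720: V=(p*·0.0000+(1−p*)·0.0000)/1.09=0.0000; Δ=(0.0000−0.0000)/(135.9439−110.2248)=0.0000; B=V−Δ·S=0.0000
Node (3,1) S=151.0488: V=(p*·0.0000+(1−p*)·0.0000)/1.09=0.0000; Δ=(0.0000−0.0000)/(167.6642−135.9439)=0.0000; B=V−Δ·S=0.0000
Node (3,2) S=186.2935: V=(p*·11.2758+(1−p*)·0.0000)/1.09=9.3596; Δ=(11.2758−0.0000)/(206.7858−167.6642)=0.2882; B=V−Δ·S=-44.3348
Node (3,3) S=229.7620: V=(p*·59.5258+(1−p*)·11.2758)/1.09=50.3950; Δ=(59.5258−11.2758)/(255.0358−206.7858)=1.0000; B=V−Δ·S=-179.3670
Node (2,0) S=136.0800: V=(p*·0.0000+(1−p*)·0.0000)/1.09=0.0000; Δ=(0.0000−0.0000)/(151.0488−122.4720)=0.0000; B=V−Δ·S=0.0000
Node (2,1) S=167.8320: V=(p*·9.3596+(1−p*)·0.0000)/1.09=7.7690; Δ=(9.3596−0.0000)/(186.2935−151.0488)=0.2656; B=V−Δ·S=-36.8004
Node (2,2) S=206.9928: V=(p*·50.3950+(1−p*)·9.3596)/1.09=42.6485; Δ=(50.3950−9.3596)/(229.7620−186.2935)=0.9440; B=V−Δ·S=-152.7585
Node (1,0) S=151.2000: V=(p*·7.7690+(1−p*)·0.0000)/1.09=6.4487; Δ=(7.7690−0.0000)/(167.8320−136.0800)=0.2447; B=V−Δ·S=-30.5464
Node (1,1) S=186.4800: V=(p*·42.6485+(1−p*)·7.7690)/1.09=36.0795; Δ=(42.6485−7.7690)/(206.9928−167.8320)=0.8907; B=V−Δ·S=-130.0136
Node (0,0) S=168.0000: V=(p*·36.0795+(1−p*)·6.4487)/1.09=30.5115; Δ=(36.0795−6.4487)/(186.4800−151.2000)=0.8399; B=V−Δ·S=-110.5877
Each (Δ,B) replicates both successor values, so the strategy is self-financing and V0 is arbitrage-free.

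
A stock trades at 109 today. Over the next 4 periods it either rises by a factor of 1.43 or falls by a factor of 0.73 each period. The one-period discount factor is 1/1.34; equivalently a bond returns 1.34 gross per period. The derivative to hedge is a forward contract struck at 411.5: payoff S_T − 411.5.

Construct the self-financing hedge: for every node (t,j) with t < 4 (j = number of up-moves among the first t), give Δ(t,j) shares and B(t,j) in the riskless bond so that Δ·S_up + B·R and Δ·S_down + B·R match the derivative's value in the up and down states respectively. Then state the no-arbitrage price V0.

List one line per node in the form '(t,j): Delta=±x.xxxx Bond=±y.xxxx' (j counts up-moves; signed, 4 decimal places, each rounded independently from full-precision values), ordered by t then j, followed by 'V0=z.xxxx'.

The replicating-portfolio and risk-neutral prices coincide; use p* = (1.34−0.73)/(1.43−0.73) = 0.8714 for the latter.
Payoff layer (t=4): V(4,0)=-380.5459, V(4,1)=-350.8639, V(4,2)=-292.7197, V(4,3)=-178.8208, V(4,4)=44.2961
Node (3,0) S=42.4029: V=(p*·-350.8639+(1−p*)·-380.5459)/1.34=-264.6867; Δ=(-350.8639−-380.5459)/(60.6361−30.9541)=1.0000; B=V−Δ·S=-307.0896
Node (3,1) S=83.0631: V=(p*·-292.7197+(1−p*)·-350.8639)/1.34=-224.0264; Δ=(-292.7197−-350.8639)/(118.7803−60.6361)=1.0000; B=V−Δ·S=-307.0896
Node (3,2) S=162.7127: V=(p*·-178.8208+(1−p*)·-292.7197)/1.34=-144.3769; Δ=(-178.8208−-292.7197)/(232.6792−118.7803)=1.0000; B=V−Δ·S=-307.0896
Node (3,3) S=318.7386: V=(p*·44.2961+(1−p*)·-178.8208)/1.34=11.6490; Δ=(44.2961−-178.8208)/(455.7961−232.6792)=1.0000; B=V−Δ·S=-307.0896
Node (2,0) S=58.0861: V=(p*·-224.0264+(1−p*)·-264.6867)/1.34=-171.0852; Δ=(-224.0264−-264.6867)/(83.0631−42.4029)=1.0000; B=V−Δ·S=-229.1713
Node (2,1) S=113.7851: V=(p*·-144.3769+(1−p*)·-224.0264)/1.34=-115.3862; Δ=(-144.3769−-224.0264)/(162.7127−83.0631)=1.0000; B=V−Δ·S=-229.1713
Node (2,2) S=222.8941: V=(p*·11.6490+(1−p*)·-144.3769)/1.34=-6.2772; Δ=(11.6490−-144.3769)/(318.7386−162.7127)=1.0000; B=V−Δ·S=-229.1713
Node (1,0) S=79.5700: V=(p*·-115.3862+(1−p*)·-171.0852)/1.34=-91.4534; Δ=(-115.3862−-171.0852)/(113.7851−58.0861)=1.0000; B=V−Δ·S=-171.0234
Node (1,1) S=155.8700: V=(p*·-6.2772+(1−p*)·-115.3862)/1.34=-15.1534; Δ=(-6.2772−-115.3862)/(222.8941−113.7851)=1.0000; B=V−Δ·S=-171.0234
Node (0,0) S=109.0000: V=(p*·-15.1534+(1−p*)·-91.4534)/1.34=-18.6294; Δ=(-15.1534−-91.4534)/(155.8700−79.5700)=1.0000; B=V−Δ·S=-127.6294
Each (Δ,B) replicates both successor values, so the strategy is self-financing and V0 is arbitrage-free.

(0,0): Delta=1.0000 Bond=-127.6294
(1,0): Delta=1.0000 Bond=-171.0234
(1,1): Delta=1.0000 Bond=-171.0234
(2,0): Delta=1.0000 Bond=-229.1713
(2,1): Delta=1.0000 Bond=-229.1713
(2,2): Delta=1.0000 Bond=-229.1713
(3,0): Delta=1.0000 Bond=-307.0896
(3,1): Delta=1.0000 Bond=-307.0896
(3,2): Delta=1.0000 Bond=-307.0896
(3,3): Delta=1.0000 Bond=-307.0896
V0=-18.6294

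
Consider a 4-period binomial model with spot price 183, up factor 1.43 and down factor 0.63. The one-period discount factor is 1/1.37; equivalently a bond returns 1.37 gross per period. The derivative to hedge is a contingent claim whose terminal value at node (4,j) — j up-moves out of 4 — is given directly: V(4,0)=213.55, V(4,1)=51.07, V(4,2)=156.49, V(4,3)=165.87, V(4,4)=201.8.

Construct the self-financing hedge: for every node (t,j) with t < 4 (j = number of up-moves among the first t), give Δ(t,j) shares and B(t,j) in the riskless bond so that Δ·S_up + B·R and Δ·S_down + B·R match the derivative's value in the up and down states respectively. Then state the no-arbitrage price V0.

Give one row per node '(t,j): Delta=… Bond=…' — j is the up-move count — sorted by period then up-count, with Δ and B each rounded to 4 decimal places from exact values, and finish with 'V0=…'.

(0,0): Delta=0.0845 Bond=38.9566
(1,0): Delta=0.1256 Bond=48.6377
(1,1): Delta=0.0831 Bond=53.7542
(2,0): Delta=1.0719 Bond=-2.0989
(2,1): Delta=0.0918 Bond=72.2065
(2,2): Delta=0.0827 Bond=73.7598
(3,0): Delta=-4.4385 Bond=249.2723
(3,1): Delta=1.2687 Bond=-23.3199
(3,2): Delta=0.0497 Bond=108.8345
(3,3): Delta=0.0839 Bond=100.4198
V0=54.4249

Under the risk-neutral measure, an up-move has probability p* = (R−d)/(u−d) = 0.9250 and values discount at R = 1.37.
Terminal values V(4,·): V(4,0)=213.5500, V(4,1)=51.0700, V(4,2)=156.4900, V(4,3)=165.8700, V(4,4)=201.8000
(3,0): S=45.7586. Δ = (V_up−V_dn)/(S_up−S_dn) = (51.0700−213.5500)/(65.4348−28.8279) = -4.4385. V = [p*·51.0700 + (1−p*)·213.5500]/1.37 = 46.1723. B = V − Δ·S = 249.2723.
(3,1): S=103.8648. Δ = (V_up−V_dn)/(S_up−S_dn) = (156.4900−51.0700)/(148.5266−65.4348) = 1.2687. V = [p*·156.4900 + (1−p*)·51.0700]/1.37 = 108.4551. B = V − Δ·S = -23.3199.
(3,2): S=235.7565. Δ = (V_up−V_dn)/(S_up−S_dn) = (165.8700−156.4900)/(337.1318−148.5266) = 0.0497. V = [p*·165.8700 + (1−p*)·156.4900]/1.37 = 120.5595. B = V − Δ·S = 108.8345.
(3,3): S=535.1299. Δ = (V_up−V_dn)/(S_up−S_dn) = (201.8000−165.8700)/(765.2357−337.1318) = 0.0839. V = [p*·201.8000 + (1−p*)·165.8700]/1.37 = 145.3323. B = V − Δ·S = 100.4198.
(2,0): S=72.6327. Δ = (V_up−V_dn)/(S_up−S_dn) = (108.4551−46.1723)/(103.8648−45.7586) = 1.0719. V = [p*·108.4551 + (1−p*)·46.1723]/1.37 = 75.7547. B = V − Δ·S = -2.0989.
(2,1): S=164.8647. Δ = (V_up−V_dn)/(S_up−S_dn) = (120.5595−108.4551)/(235.7565−103.8648) = 0.0918. V = [p*·120.5595 + (1−p*)·108.4551]/1.37 = 87.3370. B = V − Δ·S = 72.2065.
(2,2): S=374.2167. Δ = (V_up−V_dn)/(S_up−S_dn) = (145.3323−120.5595)/(535.1299−235.7565) = 0.0827. V = [p*·145.3323 + (1−p*)·120.5595]/1.37 = 104.7258. B = V − Δ·S = 73.7598.
(1,0): S=115.2900. Δ = (V_up−V_dn)/(S_up−S_dn) = (87.3370−75.7547)/(164.8647−72.6327) = 0.1256. V = [p*·87.3370 + (1−p*)·75.7547]/1.37 = 63.1156. B = V − Δ·S = 48.6377.
(1,1): S=261.6900. Δ = (V_up−V_dn)/(S_up−S_dn) = (104.7258−87.3370)/(374.2167−164.8647) = 0.0831. V = [p*·104.7258 + (1−p*)·87.3370]/1.37 = 75.4902. B = V − Δ·S = 53.7542.
(0,0): S=183.0000. Δ = (V_up−V_dn)/(S_up−S_dn) = (75.4902−63.1156)/(261.6900−115.2900) = 0.0845. V = [p*·75.4902 + (1−p*)·63.1156]/1.37 = 54.4249. B = V − Δ·S = 38.9566.
The time-0 hedge costs 54.4249, which is the no-arbitrage price.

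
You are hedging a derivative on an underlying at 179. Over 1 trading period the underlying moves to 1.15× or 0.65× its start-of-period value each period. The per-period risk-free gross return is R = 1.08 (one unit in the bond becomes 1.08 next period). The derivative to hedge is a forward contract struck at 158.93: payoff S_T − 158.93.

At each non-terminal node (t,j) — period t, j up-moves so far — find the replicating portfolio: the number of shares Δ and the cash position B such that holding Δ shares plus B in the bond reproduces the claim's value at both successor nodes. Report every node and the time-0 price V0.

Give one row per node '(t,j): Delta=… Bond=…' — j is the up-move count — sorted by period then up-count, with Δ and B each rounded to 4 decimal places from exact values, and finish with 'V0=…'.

(0,0): Delta=1.0000 Bond=-147.1574
V0=31.8426

The replicating-portfolio and risk-neutral prices coincide; use p* = (1.08−0.65)/(1.15−0.65) = 0.8600 for the latter.
At expiry t=1: V(1,0)=-42.5800, V(1,1)=46.9200
(0,0): S=179.0000. Δ = (V_up−V_dn)/(S_up−S_dn) = (46.9200−-42.5800)/(205.8500−116.3500) = 1.0000. V = [p*·46.9200 + (1−p*)·-42.5800]/1.08 = 31.8426. B = V − Δ·S = -147.1574.
The time-0 hedge costs 31.8426, which is the no-arbitrage price.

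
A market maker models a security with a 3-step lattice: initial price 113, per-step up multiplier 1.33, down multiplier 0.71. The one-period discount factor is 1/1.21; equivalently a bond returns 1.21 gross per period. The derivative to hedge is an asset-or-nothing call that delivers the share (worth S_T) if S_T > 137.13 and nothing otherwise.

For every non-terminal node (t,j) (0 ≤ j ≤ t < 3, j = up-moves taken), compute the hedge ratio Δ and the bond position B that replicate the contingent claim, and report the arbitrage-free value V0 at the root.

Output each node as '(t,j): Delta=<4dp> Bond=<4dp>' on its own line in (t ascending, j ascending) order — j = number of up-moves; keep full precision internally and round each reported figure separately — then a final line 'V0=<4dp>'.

(0,0): Delta=1.2177 Bond=-28.6384
(1,0): Delta=1.9015 Bond=-89.5188
(1,1): Delta=1.1301 Bond=-21.4845
(2,0): Delta=0.0000 Bond=0.0000
(2,1): Delta=2.1452 Bond=-134.3140
(2,2): Delta=1.0000 Bond=0.0000
V0=108.9586

No-arbitrage ⇒ martingale measure with p* = (R−d)/(u−d) = 0.8065.
Terminal values V(3,·): V(3,0)=0.0000, V(3,1)=0.0000, V(3,2)=141.9188, V(3,3)=265.8480
  t=2,j=0: stock 56.9633 → up 75.7612 (V=0.0000), down 40.4439 (V=0.0000). Price 0.0000; hedge Δ=0.0000, bond B=0.0000.
  t=2,j=1: stock 106.7059 → up 141.9188 (V=141.9188), down 75.7612 (V=0.0000). Price 94.5873; hedge Δ=2.1452, bond B=-134.3140.
  t=2,j=2: stock 199.8857 → up 265.8480 (V=265.8480), down 141.9188 (V=141.9188). Price 199.8857; hedge Δ=1.0000, bond B=0.0000.
  t=1,j=0: stock 80.2300 → up 106.7059 (V=94.5873), down 56.9633 (V=0.0000). Price 63.0414; hedge Δ=1.9015, bond B=-89.5188.
  t=1,j=1: stock 150.2900 → up 199.8857 (V=199.8857), down 106.7059 (V=94.5873). Price 148.3515; hedge Δ=1.1301, bond B=-21.4845.
  t=0,j=0: stock 113.0000 → up 150.2900 (V=148.3515), down 80.2300 (V=63.0414). Price 108.9586; hedge Δ=1.2177, bond B=-28.6384.
Check: Δ(0,0)·S0 + B(0,0) = 108.9586 = V0.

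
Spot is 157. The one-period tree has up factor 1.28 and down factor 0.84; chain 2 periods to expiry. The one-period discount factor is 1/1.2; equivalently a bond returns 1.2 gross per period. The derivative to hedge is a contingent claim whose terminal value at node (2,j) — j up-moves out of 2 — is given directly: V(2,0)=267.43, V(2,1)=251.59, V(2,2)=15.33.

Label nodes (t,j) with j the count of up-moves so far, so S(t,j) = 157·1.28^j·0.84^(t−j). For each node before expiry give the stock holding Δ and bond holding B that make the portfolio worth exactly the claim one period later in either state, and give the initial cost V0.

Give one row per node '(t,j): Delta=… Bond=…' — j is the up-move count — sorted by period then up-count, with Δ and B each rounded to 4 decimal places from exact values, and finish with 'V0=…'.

Under the risk-neutral measure, an up-move has probability p* = (R−d)/(u−d) = 0.8182 and values discount at R = 1.2.
Terminal values V(2,·): V(2,0)=267.4300, V(2,1)=251.5900, V(2,2)=15.3300
(1,0): S=131.8800. Δ = (V_up−V_dn)/(S_up−S_dn) = (251.5900−267.4300)/(168.8064−110.7792) = -0.2730. V = [p*·251.5900 + (1−p*)·267.4300]/1.2 = 212.0583. B = V − Δ·S = 248.0583.
(1,1): S=200.9600. Δ = (V_up−V_dn)/(S_up−S_dn) = (15.3300−251.5900)/(257.2288−168.8064) = -2.6719. V = [p*·15.3300 + (1−p*)·251.5900]/1.2 = 48.5720. B = V − Δ·S = 585.5265.
(0,0): S=157.0000. Δ = (V_up−V_dn)/(S_up−S_dn) = (48.5720−212.0583)/(200.9600−131.8800) = -2.3666. V = [p*·48.5720 + (1−p*)·212.0583]/1.2 = 65.2473. B = V − Δ·S = 436.8072.
Check: Δ(0,0)·S0 + B(0,0) = 65.2473 = V0.

(0,0): Delta=-2.3666 Bond=436.8072
(1,0): Delta=-0.2730 Bond=248.0583
(1,1): Delta=-2.6719 Bond=585.5265
V0=65.2473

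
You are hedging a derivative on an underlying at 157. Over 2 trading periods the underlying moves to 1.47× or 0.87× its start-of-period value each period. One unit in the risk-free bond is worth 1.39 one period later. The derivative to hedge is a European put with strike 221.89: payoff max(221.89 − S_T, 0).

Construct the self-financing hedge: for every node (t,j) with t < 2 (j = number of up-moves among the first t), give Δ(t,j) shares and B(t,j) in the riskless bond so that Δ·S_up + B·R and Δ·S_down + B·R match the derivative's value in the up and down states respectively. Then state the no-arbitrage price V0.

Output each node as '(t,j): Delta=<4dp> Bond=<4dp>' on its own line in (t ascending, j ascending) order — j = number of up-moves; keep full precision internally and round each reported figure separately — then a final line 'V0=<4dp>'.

The replicating-portfolio and risk-neutral prices coincide; use p* = (1.39−0.87)/(1.47−0.87) = 0.8667 for the latter.
At expiry t=2: V(2,0)=103.0567, V(2,1)=21.1027, V(2,2)=0.0000
Node (1,0) S=136.5900: V=(p*·21.1027+(1−p*)·103.0567)/1.39=23.0431; Δ=(21.1027−103.0567)/(200.7873−118.8333)=-1.0000; B=V−Δ·S=159.6331
Node (1,1) S=230.7900: V=(p*·0.0000+(1−p*)·21.1027)/1.39=2.0242; Δ=(0.0000−21.1027)/(339.2613−200.7873)=-0.1524; B=V−Δ·S=37.1954
Node (0,0) S=157.0000: V=(p*·2.0242+(1−p*)·23.0431)/1.39=3.4725; Δ=(2.0242−23.0431)/(230.7900−136.5900)=-0.2231; B=V−Δ·S=38.5039
Self-financing check: at every node Δ·S+B equals the discounted successor values.

(0,0): Delta=-0.2231 Bond=38.5039
(1,0): Delta=-1.0000 Bond=159.6331
(1,1): Delta=-0.1524 Bond=37.1954
V0=3.4725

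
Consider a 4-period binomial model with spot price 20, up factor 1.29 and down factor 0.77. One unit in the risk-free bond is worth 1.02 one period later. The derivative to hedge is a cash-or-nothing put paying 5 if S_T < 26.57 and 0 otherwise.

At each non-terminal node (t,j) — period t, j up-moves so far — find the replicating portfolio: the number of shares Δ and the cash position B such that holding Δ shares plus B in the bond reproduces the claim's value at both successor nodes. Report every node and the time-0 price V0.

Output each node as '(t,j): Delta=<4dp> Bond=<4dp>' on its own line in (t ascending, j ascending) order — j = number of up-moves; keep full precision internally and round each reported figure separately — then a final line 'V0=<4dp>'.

(0,0): Delta=-0.1631 Bond=6.5686
(1,0): Delta=-0.1387 Bond=6.3242
(1,1): Delta=-0.1788 Bond=7.1058
(2,0): Delta=0.0000 Bond=4.8058
(2,1): Delta=-0.2281 Bond=8.2272
(2,2): Delta=-0.1471 Bond=6.1904
(3,0): Delta=0.0000 Bond=4.9020
(3,1): Delta=0.0000 Bond=4.9020
(3,2): Delta=-0.3752 Bond=12.1606
(3,3): Delta=0.0000 Bond=0.0000
V0=3.3063

No-arbitrage ⇒ martingale measure with p* = (R−d)/(u−d) = 0.4808.
Terminal values V(4,·): V(4,0)=5.0000, V(4,1)=5.0000, V(4,2)=5.0000, V(4,3)=0.0000, V(4,4)=0.0000
(3,0): S=9.1307. Δ = (V_up−V_dn)/(S_up−S_dn) = (5.0000−5.0000)/(11.7786−7.0306) = 0.0000. V = [p*·5.0000 + (1−p*)·5.0000]/1.02 = 4.9020. B = V − Δ·S = 4.9020.
(3,1): S=15.2968. Δ = (V_up−V_dn)/(S_up−S_dn) = (5.0000−5.0000)/(19.7329−11.7786) = 0.0000. V = [p*·5.0000 + (1−p*)·5.0000]/1.02 = 4.9020. B = V − Δ·S = 4.9020.
(3,2): S=25.6271. Δ = (V_up−V_dn)/(S_up−S_dn) = (0.0000−5.0000)/(33.0590−19.7329) = -0.3752. V = [p*·0.0000 + (1−p*)·5.0000]/1.02 = 2.5452. B = V − Δ·S = 12.1606.
(3,3): S=42.9338. Δ = (V_up−V_dn)/(S_up−S_dn) = (0.0000−0.0000)/(55.3846−33.0590) = 0.0000. V = [p*·0.0000 + (1−p*)·0.0000]/1.02 = 0.0000. B = V − Δ·S = 0.0000.
(2,0): S=11.8580. Δ = (V_up−V_dn)/(S_up−S_dn) = (4.9020−4.9020)/(15.2968−9.1307) = 0.0000. V = [p*·4.9020 + (1−p*)·4.9020]/1.02 = 4.8058. B = V − Δ·S = 4.8058.
(2,1): S=19.8660. Δ = (V_up−V_dn)/(S_up−S_dn) = (2.5452−4.9020)/(25.6271−15.2968) = -0.2281. V = [p*·2.5452 + (1−p*)·4.9020]/1.02 = 3.6950. B = V − Δ·S = 8.2272.
(2,2): S=33.2820. Δ = (V_up−V_dn)/(S_up−S_dn) = (0.0000−2.5452)/(42.9338−25.6271) = -0.1471. V = [p*·0.0000 + (1−p*)·2.5452]/1.02 = 1.2957. B = V − Δ·S = 6.1904.
(1,0): S=15.4000. Δ = (V_up−V_dn)/(S_up−S_dn) = (3.6950−4.8058)/(19.8660−11.8580) = -0.1387. V = [p*·3.6950 + (1−p*)·4.8058]/1.02 = 4.1880. B = V − Δ·S = 6.3242.
(1,1): S=25.8000. Δ = (V_up−V_dn)/(S_up−S_dn) = (1.2957−3.6950)/(33.2820−19.8660) = -0.1788. V = [p*·1.2957 + (1−p*)·3.6950]/1.02 = 2.4917. B = V − Δ·S = 7.1058.
(0,0): S=20.0000. Δ = (V_up−V_dn)/(S_up−S_dn) = (2.4917−4.1880)/(25.8000−15.4000) = -0.1631. V = [p*·2.4917 + (1−p*)·4.1880]/1.02 = 3.3063. B = V − Δ·S = 6.5686.
Each (Δ,B) replicates both successor values, so the strategy is self-financing and V0 is arbitrage-free.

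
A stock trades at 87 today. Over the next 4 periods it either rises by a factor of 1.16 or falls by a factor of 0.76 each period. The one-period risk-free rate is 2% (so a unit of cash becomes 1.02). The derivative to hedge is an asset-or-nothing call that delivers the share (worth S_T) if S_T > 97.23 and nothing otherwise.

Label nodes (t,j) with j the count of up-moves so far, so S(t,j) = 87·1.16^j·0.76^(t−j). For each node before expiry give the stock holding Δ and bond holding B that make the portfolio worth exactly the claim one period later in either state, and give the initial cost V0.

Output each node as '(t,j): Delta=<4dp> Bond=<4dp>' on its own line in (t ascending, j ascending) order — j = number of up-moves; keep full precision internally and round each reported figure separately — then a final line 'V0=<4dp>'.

(0,0): Delta=1.6437 Bond=-80.3666
(1,0): Delta=1.5847 Bond=-78.0704
(1,1): Delta=1.6645 Bond=-84.0759
(2,0): Delta=0.0000 Bond=0.0000
(2,1): Delta=2.1437 Bond=-122.5105
(2,2): Delta=1.4955 Bond=-65.9672
(3,0): Delta=0.0000 Bond=0.0000
(3,1): Delta=0.0000 Bond=0.0000
(3,2): Delta=2.9000 Bond=-192.2473
(3,3): Delta=1.0000 Bond=0.0000
V0=62.6364

Risk-neutral probability p* = (R−d)/(u−d) = (1.02−0.76)/(1.16−0.76) = 0.6500.
Terminal values V(4,·): V(4,0)=0.0000, V(4,1)=0.0000, V(4,2)=0.0000, V(4,3)=103.2064, V(4,4)=157.5256
  t=3,j=0: stock 38.1909 → up 44.3015 (V=0.0000), down 29.0251 (V=0.0000). Price 0.0000; hedge Δ=0.0000, bond B=0.0000.
  t=3,j=1: stock 58.2914 → up 67.6180 (V=0.0000), down 44.3015 (V=0.0000). Price 0.0000; hedge Δ=0.0000, bond B=0.0000.
  t=3,j=2: stock 88.9711 → up 103.2064 (V=103.2064), down 67.6180 (V=0.0000). Price 65.7688; hedge Δ=2.9000, bond B=-192.2473.
  t=3,j=3: stock 135.7980 → up 157.5256 (V=157.5256), down 103.2064 (V=103.2064). Price 135.7980; hedge Δ=1.0000, bond B=0.0000.
  t=2,j=0: stock 50.2512 → up 58.2914 (V=0.0000), down 38.1909 (V=0.0000). Price 0.0000; hedge Δ=0.0000, bond B=0.0000.
  t=2,j=1: stock 76.6992 → up 88.9711 (V=65.7688), down 58.2914 (V=0.0000). Price 41.9115; hedge Δ=2.1437, bond B=-122.5105.
  t=2,j=2: stock 117.0672 → up 135.7980 (V=135.7980), down 88.9711 (V=65.7688). Price 109.1056; hedge Δ=1.4955, bond B=-65.9672.
  t=1,j=0: stock 66.1200 → up 76.6992 (V=41.9115), down 50.2512 (V=0.0000). Price 26.7083; hedge Δ=1.5847, bond B=-78.0704.
  t=1,j=1: stock 100.9200 → up 117.0672 (V=109.1056), down 76.6992 (V=41.9115). Price 83.9095; hedge Δ=1.6645, bond B=-84.0759.
  t=0,j=0: stock 87.0000 → up 100.9200 (V=83.9095), down 66.1200 (V=26.7083). Price 62.6364; hedge Δ=1.6437, bond B=-80.3666.
The time-0 hedge costs 62.6364, which is the no-arbitrage price.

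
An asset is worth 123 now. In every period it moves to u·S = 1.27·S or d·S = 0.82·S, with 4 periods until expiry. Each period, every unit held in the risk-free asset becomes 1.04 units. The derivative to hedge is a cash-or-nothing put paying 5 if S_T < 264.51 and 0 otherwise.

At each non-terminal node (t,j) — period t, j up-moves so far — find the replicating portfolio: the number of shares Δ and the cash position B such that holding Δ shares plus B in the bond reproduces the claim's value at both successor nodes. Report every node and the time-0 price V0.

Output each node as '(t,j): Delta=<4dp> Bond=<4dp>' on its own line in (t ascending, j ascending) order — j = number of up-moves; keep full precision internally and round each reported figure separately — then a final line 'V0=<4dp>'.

The replicating-portfolio and risk-neutral prices coincide; use p* = (1.04−0.82)/(1.27−0.82) = 0.4889 for the latter.
Terminal values V(4,·): V(4,0)=5.0000, V(4,1)=5.0000, V(4,2)=5.0000, V(4,3)=5.0000, V(4,4)=0.0000
(3,0): S=67.8183. Δ = (V_up−V_dn)/(S_up−S_dn) = (5.0000−5.0000)/(86.1292−55.6110) = 0.0000. V = [p*·5.0000 + (1−p*)·5.0000]/1.04 = 4.8077. B = V − Δ·S = 4.8077.
(3,1): S=105.0356. Δ = (V_up−V_dn)/(S_up−S_dn) = (5.0000−5.0000)/(133.3952−86.1292) = 0.0000. V = [p*·5.0000 + (1−p*)·5.0000]/1.04 = 4.8077. B = V − Δ·S = 4.8077.
(3,2): S=162.6771. Δ = (V_up−V_dn)/(S_up−S_dn) = (5.0000−5.0000)/(206.5999−133.3952) = 0.0000. V = [p*·5.0000 + (1−p*)·5.0000]/1.04 = 4.8077. B = V − Δ·S = 4.8077.
(3,3): S=251.9511. Δ = (V_up−V_dn)/(S_up−S_dn) = (0.0000−5.0000)/(319.9779−206.5999) = -0.0441. V = [p*·0.0000 + (1−p*)·5.0000]/1.04 = 2.4573. B = V − Δ·S = 13.5684.
(2,0): S=82.7052. Δ = (V_up−V_dn)/(S_up−S_dn) = (4.8077−4.8077)/(105.0356−67.8183) = 0.0000. V = [p*·4.8077 + (1−p*)·4.8077]/1.04 = 4.6228. B = V − Δ·S = 4.6228.
(2,1): S=128.0922. Δ = (V_up−V_dn)/(S_up−S_dn) = (4.8077−4.8077)/(162.6771−105.0356) = 0.0000. V = [p*·4.8077 + (1−p*)·4.8077]/1.04 = 4.6228. B = V − Δ·S = 4.6228.
(2,2): S=198.3867. Δ = (V_up−V_dn)/(S_up−S_dn) = (2.4573−4.8077)/(251.9511−162.6771) = -0.0263. V = [p*·2.4573 + (1−p*)·4.8077]/1.04 = 3.5179. B = V − Δ·S = 8.7411.
(1,0): S=100.8600. Δ = (V_up−V_dn)/(S_up−S_dn) = (4.6228−4.6228)/(128.0922−82.7052) = 0.0000. V = [p*·4.6228 + (1−p*)·4.6228]/1.04 = 4.4450. B = V − Δ·S = 4.4450.
(1,1): S=156.2100. Δ = (V_up−V_dn)/(S_up−S_dn) = (3.5179−4.6228)/(198.3867−128.0922) = -0.0157. V = [p*·3.5179 + (1−p*)·4.6228]/1.04 = 3.9256. B = V − Δ·S = 6.3809.
(0,0): S=123.0000. Δ = (V_up−V_dn)/(S_up−S_dn) = (3.9256−4.4450)/(156.2100−100.8600) = -0.0094. V = [p*·3.9256 + (1−p*)·4.4450]/1.04 = 4.0299. B = V − Δ·S = 5.1841.
The time-0 hedge costs 4.0299, which is the no-arbitrage price.

(0,0): Delta=-0.0094 Bond=5.1841
(1,0): Delta=0.0000 Bond=4.4450
(1,1): Delta=-0.0157 Bond=6.3809
(2,0): Delta=0.0000 Bond=4.6228
(2,1): Delta=0.0000 Bond=4.6228
(2,2): Delta=-0.0263 Bond=8.7411
(3,0): Delta=0.0000 Bond=4.8077
(3,1): Delta=0.0000 Bond=4.8077
(3,2): Delta=0.0000 Bond=4.8077
(3,3): Delta=-0.0441 Bond=13.5684
V0=4.0299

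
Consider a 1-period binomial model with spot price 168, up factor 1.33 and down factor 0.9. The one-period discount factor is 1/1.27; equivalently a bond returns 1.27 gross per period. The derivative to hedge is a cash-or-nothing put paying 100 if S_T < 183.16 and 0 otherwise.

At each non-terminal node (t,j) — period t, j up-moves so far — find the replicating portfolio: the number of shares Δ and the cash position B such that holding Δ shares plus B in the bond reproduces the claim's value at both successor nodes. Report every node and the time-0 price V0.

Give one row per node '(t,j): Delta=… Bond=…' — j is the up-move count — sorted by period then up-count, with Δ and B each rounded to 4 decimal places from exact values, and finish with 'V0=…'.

(0,0): Delta=-1.3843 Bond=243.5451
V0=10.9870

Risk-neutral probability p* = (R−d)/(u−d) = (1.27−0.9)/(1.33−0.9) = 0.8605.
At expiry t=1: V(1,0)=100.0000, V(1,1)=0.0000
(0,0): S=168.0000. Δ = (V_up−V_dn)/(S_up−S_dn) = (0.0000−100.0000)/(223.4400−151.2000) = -1.3843. V = [p*·0.0000 + (1−p*)·100.0000]/1.27 = 10.9870. B = V − Δ·S = 243.5451.
Self-financing check: at every node Δ·S+B equals the discounted successor values.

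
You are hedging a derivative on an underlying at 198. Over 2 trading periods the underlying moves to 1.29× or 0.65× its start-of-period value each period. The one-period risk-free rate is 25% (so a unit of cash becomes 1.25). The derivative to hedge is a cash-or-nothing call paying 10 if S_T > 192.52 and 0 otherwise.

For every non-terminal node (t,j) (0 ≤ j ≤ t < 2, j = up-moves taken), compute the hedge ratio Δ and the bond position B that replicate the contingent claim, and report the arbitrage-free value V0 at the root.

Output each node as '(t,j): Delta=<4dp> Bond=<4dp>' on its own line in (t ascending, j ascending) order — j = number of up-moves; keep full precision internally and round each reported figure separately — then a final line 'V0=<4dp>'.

(0,0): Delta=0.0592 Bond=-6.0938
(1,0): Delta=0.0000 Bond=0.0000
(1,1): Delta=0.0612 Bond=-8.1250
V0=5.6250

The replicating-portfolio and risk-neutral prices coincide; use p* = (1.25−0.65)/(1.29−0.65) = 0.9375 for the latter.
Payoff layer (t=2): V(2,0)=0.0000, V(2,1)=0.0000, V(2,2)=10.0000
  t=1,j=0: stock 128.7000 → up 166.0230 (V=0.0000), down 83.6550 (V=0.0000). Price 0.0000; hedge Δ=0.0000, bond B=0.0000.
  t=1,j=1: stock 255.4200 → up 329.4918 (V=10.0000), down 166.0230 (V=0.0000). Price 7.5000; hedge Δ=0.0612, bond B=-8.1250.
  t=0,j=0: stock 198.0000 → up 255.4200 (V=7.5000), down 128.7000 (V=0.0000). Price 5.6250; hedge Δ=0.0592, bond B=-6.0938.
Each (Δ,B) replicates both successor values, so the strategy is self-financing and V0 is arbitrage-free.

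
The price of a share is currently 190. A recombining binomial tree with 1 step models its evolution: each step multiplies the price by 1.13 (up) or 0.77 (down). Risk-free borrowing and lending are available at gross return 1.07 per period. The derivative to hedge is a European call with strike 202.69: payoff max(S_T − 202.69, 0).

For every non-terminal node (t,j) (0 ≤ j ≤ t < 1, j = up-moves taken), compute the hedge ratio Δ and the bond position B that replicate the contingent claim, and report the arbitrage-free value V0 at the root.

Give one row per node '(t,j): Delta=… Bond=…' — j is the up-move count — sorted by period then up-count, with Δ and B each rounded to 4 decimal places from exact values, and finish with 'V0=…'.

Since d<R<u, set p* = (R−d)/(u−d) = 0.8333; price each node as the discounted p*-expectation of its children.
Terminal payoffs: V(1,0)=0.0000, V(1,1)=12.0100
Node (0,0) S=190.0000: V=(p*·12.0100+(1−p*)·0.0000)/1.07=9.3536; Δ=(12.0100−0.0000)/(214.7000−146.3000)=0.1756; B=V−Δ·S=-24.0075
Self-financing check: at every node Δ·S+B equals the discounted successor values.

(0,0): Delta=0.1756 Bond=-24.0075
V0=9.3536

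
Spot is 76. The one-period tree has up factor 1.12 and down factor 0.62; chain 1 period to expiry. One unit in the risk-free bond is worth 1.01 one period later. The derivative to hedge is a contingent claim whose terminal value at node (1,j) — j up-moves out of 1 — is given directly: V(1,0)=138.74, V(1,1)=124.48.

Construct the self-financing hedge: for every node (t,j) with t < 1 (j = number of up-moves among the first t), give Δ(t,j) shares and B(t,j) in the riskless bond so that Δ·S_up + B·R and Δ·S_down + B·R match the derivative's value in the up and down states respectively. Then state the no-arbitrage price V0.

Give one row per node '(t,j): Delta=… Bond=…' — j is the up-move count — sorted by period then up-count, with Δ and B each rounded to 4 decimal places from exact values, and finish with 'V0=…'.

(0,0): Delta=-0.3753 Bond=154.8737
V0=126.3537

No-arbitrage ⇒ martingale measure with p* = (R−d)/(u−d) = 0.7800.
At expiry t=1: V(1,0)=138.7400, V(1,1)=124.4800
  t=0,j=0: stock 76.0000 → up 85.1200 (V=124.4800), down 47.1200 (V=138.7400). Price 126.3537; hedge Δ=-0.3753, bond B=154.8737.
The time-0 hedge costs 126.3537, which is the no-arbitrage price.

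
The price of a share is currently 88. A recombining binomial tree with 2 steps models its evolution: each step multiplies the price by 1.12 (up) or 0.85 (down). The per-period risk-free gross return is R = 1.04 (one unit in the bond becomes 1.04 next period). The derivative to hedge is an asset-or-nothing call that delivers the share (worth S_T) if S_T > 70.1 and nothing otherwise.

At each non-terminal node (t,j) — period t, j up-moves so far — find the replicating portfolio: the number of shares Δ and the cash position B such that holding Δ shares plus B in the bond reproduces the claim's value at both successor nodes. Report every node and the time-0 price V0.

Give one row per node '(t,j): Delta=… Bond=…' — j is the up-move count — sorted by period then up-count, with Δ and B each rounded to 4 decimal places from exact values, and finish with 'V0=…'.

The replicating-portfolio and risk-neutral prices coincide; use p* = (1.04−0.85)/(1.12−0.85) = 0.7037 for the latter.
At expiry t=2: V(2,0)=0.0000, V(2,1)=83.7760, V(2,2)=110.3872
(1,0): S=74.8000. Δ = (V_up−V_dn)/(S_up−S_dn) = (83.7760−0.0000)/(83.7760−63.5800) = 4.1481. V = [p*·83.7760 + (1−p*)·0.0000]/1.04 = 56.6860. B = V − Δ·S = -253.5954.
(1,1): S=98.5600. Δ = (V_up−V_dn)/(S_up−S_dn) = (110.3872−83.7760)/(110.3872−83.7760) = 1.0000. V = [p*·110.3872 + (1−p*)·83.7760]/1.04 = 98.5600. B = V − Δ·S = 0.0000.
(0,0): S=88.0000. Δ = (V_up−V_dn)/(S_up−S_dn) = (98.5600−56.6860)/(98.5600−74.8000) = 1.7624. V = [p*·98.5600 + (1−p*)·56.6860]/1.04 = 82.8393. B = V − Δ·S = -72.2494.
Self-financing check: at every node Δ·S+B equals the discounted successor values.

(0,0): Delta=1.7624 Bond=-72.2494
(1,0): Delta=4.1481 Bond=-253.5954
(1,1): Delta=1.0000 Bond=0.0000
V0=82.8393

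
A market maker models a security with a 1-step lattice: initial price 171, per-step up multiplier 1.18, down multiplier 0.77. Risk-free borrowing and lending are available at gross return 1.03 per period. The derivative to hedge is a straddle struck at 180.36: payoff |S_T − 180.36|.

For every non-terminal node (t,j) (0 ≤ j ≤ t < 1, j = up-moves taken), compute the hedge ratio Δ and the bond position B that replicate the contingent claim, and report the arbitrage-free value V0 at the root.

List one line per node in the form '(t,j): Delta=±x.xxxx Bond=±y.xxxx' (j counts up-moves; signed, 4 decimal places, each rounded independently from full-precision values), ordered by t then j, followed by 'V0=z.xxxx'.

(0,0): Delta=-0.3890 Bond=96.9946
V0=30.4824

Risk-neutral probability p* = (R−d)/(u−d) = (1.03−0.77)/(1.18−0.77) = 0.6341.
Payoff layer (t=1): V(1,0)=48.6900, V(1,1)=21.4200
(0,0): S=171.0000. Δ = (V_up−V_dn)/(S_up−S_dn) = (21.4200−48.6900)/(201.7800−131.6700) = -0.3890. V = [p*·21.4200 + (1−p*)·48.6900]/1.03 = 30.4824. B = V − Δ·S = 96.9946.
Root portfolio cost Δ·171+B reproduces V0=30.4824.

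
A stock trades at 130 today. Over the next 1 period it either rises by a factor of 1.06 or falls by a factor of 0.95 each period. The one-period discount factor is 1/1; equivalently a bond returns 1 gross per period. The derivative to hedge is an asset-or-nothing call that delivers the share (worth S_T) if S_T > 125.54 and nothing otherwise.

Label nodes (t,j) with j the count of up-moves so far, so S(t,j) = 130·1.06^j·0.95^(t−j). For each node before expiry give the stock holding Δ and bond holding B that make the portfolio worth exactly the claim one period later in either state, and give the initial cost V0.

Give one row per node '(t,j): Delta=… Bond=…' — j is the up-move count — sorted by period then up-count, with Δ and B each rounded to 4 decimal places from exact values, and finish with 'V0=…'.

(0,0): Delta=9.6364 Bond=-1190.0909
V0=62.6364

The replicating-portfolio and risk-neutral prices coincide; use p* = (1−0.95)/(1.06−0.95) = 0.4545 for the latter.
At expiry t=1: V(1,0)=0.0000, V(1,1)=137.8000
Node (0,0) S=130.0000: V=(p*·137.8000+(1−p*)·0.0000)/1=62.6364; Δ=(137.8000−0.0000)/(137.8000−123.5000)=9.6364; B=V−Δ·S=-1190.0909
The time-0 hedge costs 62.6364, which is the no-arbitrage price.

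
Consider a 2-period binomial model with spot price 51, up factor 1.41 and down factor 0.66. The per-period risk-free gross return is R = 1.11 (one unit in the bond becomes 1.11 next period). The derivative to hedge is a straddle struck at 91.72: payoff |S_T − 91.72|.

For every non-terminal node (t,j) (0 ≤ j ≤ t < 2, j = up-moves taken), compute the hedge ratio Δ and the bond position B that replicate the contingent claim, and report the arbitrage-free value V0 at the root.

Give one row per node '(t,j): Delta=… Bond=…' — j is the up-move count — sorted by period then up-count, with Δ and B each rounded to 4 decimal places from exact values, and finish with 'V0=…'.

(0,0): Delta=-0.7266 Bond=66.1515
(1,0): Delta=-1.0000 Bond=82.6306
(1,1): Delta=-0.6413 Bond=67.2931
V0=29.0947

Under the risk-neutral measure, an up-move has probability p* = (R−d)/(u−d) = 0.6000 and values discount at R = 1.11.
Payoff layer (t=2): V(2,0)=69.5044, V(2,1)=44.2594, V(2,2)=9.6731
Node (1,0) S=33.6600: V=(p*·44.2594+(1−p*)·69.5044)/1.11=48.9706; Δ=(44.2594−69.5044)/(47.4606−22.2156)=-1.0000; B=V−Δ·S=82.6306
Node (1,1) S=71.9100: V=(p*·9.6731+(1−p*)·44.2594)/1.11=21.1780; Δ=(9.6731−44.2594)/(101.3931−47.4606)=-0.6413; B=V−Δ·S=67.2931
Node (0,0) S=51.0000: V=(p*·21.1780+(1−p*)·48.9706)/1.11=29.0947; Δ=(21.1780−48.9706)/(71.9100−33.6600)=-0.7266; B=V−Δ·S=66.1515
Each (Δ,B) replicates both successor values, so the strategy is self-financing and V0 is arbitrage-free.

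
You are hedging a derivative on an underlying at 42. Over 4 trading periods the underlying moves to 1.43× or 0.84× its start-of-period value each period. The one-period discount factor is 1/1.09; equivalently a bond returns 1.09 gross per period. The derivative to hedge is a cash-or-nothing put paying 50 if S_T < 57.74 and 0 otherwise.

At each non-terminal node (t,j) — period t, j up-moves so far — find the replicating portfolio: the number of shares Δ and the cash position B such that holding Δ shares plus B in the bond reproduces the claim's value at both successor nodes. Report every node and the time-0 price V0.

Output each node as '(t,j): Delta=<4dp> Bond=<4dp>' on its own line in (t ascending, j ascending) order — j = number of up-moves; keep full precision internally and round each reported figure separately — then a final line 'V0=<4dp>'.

No-arbitrage ⇒ martingale measure with p* = (R−d)/(u−d) = 0.4237.
Terminal values V(4,·): V(4,0)=50.0000, V(4,1)=50.0000, V(4,2)=0.0000, V(4,3)=0.0000, V(4,4)=0.0000
(3,0): S=24.8936. Δ = (V_up−V_dn)/(S_up−S_dn) = (50.0000−50.0000)/(35.5978−20.9106) = 0.0000. V = [p*·50.0000 + (1−p*)·50.0000]/1.09 = 45.8716. B = V − Δ·S = 45.8716.
(3,1): S=42.3783. Δ = (V_up−V_dn)/(S_up−S_dn) = (0.0000−50.0000)/(60.6010−35.5978) = -1.9997. V = [p*·0.0000 + (1−p*)·50.0000]/1.09 = 26.4345. B = V − Δ·S = 111.1802.
(3,2): S=72.1441. Δ = (V_up−V_dn)/(S_up−S_dn) = (0.0000−0.0000)/(103.1660−60.6010) = 0.0000. V = [p*·0.0000 + (1−p*)·0.0000]/1.09 = 0.0000. B = V − Δ·S = 0.0000.
(3,3): S=122.8167. Δ = (V_up−V_dn)/(S_up−S_dn) = (0.0000−0.0000)/(175.6279−103.1660) = 0.0000. V = [p*·0.0000 + (1−p*)·0.0000]/1.09 = 0.0000. B = V − Δ·S = 0.0000.
(2,0): S=29.6352. Δ = (V_up−V_dn)/(S_up−S_dn) = (26.4345−45.8716)/(42.3783−24.8936) = -1.1117. V = [p*·26.4345 + (1−p*)·45.8716]/1.09 = 34.5280. B = V − Δ·S = 67.4722.
(2,1): S=50.4504. Δ = (V_up−V_dn)/(S_up−S_dn) = (0.0000−26.4345)/(72.1441−42.3783) = -0.8881. V = [p*·0.0000 + (1−p*)·26.4345]/1.09 = 13.9756. B = V − Δ·S = 58.7798.
(2,2): S=85.8858. Δ = (V_up−V_dn)/(S_up−S_dn) = (0.0000−0.0000)/(122.8167−72.1441) = 0.0000. V = [p*·0.0000 + (1−p*)·0.0000]/1.09 = 0.0000. B = V − Δ·S = 0.0000.
(1,0): S=35.2800. Δ = (V_up−V_dn)/(S_up−S_dn) = (13.9756−34.5280)/(50.4504−29.6352) = -0.9874. V = [p*·13.9756 + (1−p*)·34.5280]/1.09 = 23.6875. B = V − Δ·S = 58.5220.
(1,1): S=60.0600. Δ = (V_up−V_dn)/(S_up−S_dn) = (0.0000−13.9756)/(85.8858−50.4504) = -0.3944. V = [p*·0.0000 + (1−p*)·13.9756]/1.09 = 7.3888. B = V − Δ·S = 31.0762.
(0,0): S=42.0000. Δ = (V_up−V_dn)/(S_up−S_dn) = (7.3888−23.6875)/(60.0600−35.2800) = -0.6577. V = [p*·7.3888 + (1−p*)·23.6875]/1.09 = 15.3956. B = V − Δ·S = 43.0206.
The time-0 hedge costs 15.3956, which is the no-arbitrage price.

(0,0): Delta=-0.6577 Bond=43.0206
(1,0): Delta=-0.9874 Bond=58.5220
(1,1): Delta=-0.3944 Bond=31.0762
(2,0): Delta=-1.1117 Bond=67.4722
(2,1): Delta=-0.8881 Bond=58.7798
(2,2): Delta=0.0000 Bond=0.0000
(3,0): Delta=0.0000 Bond=45.8716
(3,1): Delta=-1.9997 Bond=111.1802
(3,2): Delta=0.0000 Bond=0.0000
(3,3): Delta=0.0000 Bond=0.0000
V0=15.3956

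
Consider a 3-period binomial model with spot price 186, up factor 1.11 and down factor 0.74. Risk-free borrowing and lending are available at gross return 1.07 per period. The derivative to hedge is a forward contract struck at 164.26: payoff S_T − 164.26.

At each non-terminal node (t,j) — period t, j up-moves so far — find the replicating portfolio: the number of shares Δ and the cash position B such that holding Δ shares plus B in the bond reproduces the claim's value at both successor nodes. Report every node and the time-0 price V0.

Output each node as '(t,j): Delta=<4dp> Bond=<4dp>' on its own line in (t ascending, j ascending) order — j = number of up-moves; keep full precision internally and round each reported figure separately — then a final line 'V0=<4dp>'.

The replicating-portfolio and risk-neutral prices coincide; use p* = (1.07−0.74)/(1.11−0.74) = 0.8919 for the latter.
Payoff layer (t=3): V(3,0)=-88.8883, V(3,1)=-51.2025, V(3,2)=5.3262, V(3,3)=90.1194
Node (2,0) S=101.8536: V=(p*·-51.2025+(1−p*)·-88.8883)/1.07=-51.6604; Δ=(-51.2025−-88.8883)/(113.0575−75.3717)=1.0000; B=V−Δ·S=-153.5140
Node (2,1) S=152.7804: V=(p*·5.3262+(1−p*)·-51.2025)/1.07=-0.7336; Δ=(5.3262−-51.2025)/(169.5862−113.0575)=1.0000; B=V−Δ·S=-153.5140
Node (2,2) S=229.1706: V=(p*·90.1194+(1−p*)·5.3262)/1.07=75.6566; Δ=(90.1194−5.3262)/(254.3794−169.5862)=1.0000; B=V−Δ·S=-153.5140
Node (1,0) S=137.6400: V=(p*·-0.7336+(1−p*)·-51.6604)/1.07=-5.8310; Δ=(-0.7336−-51.6604)/(152.7804−101.8536)=1.0000; B=V−Δ·S=-143.4710
Node (1,1) S=206.4600: V=(p*·75.6566+(1−p*)·-0.7336)/1.07=62.9890; Δ=(75.6566−-0.7336)/(229.1706−152.7804)=1.0000; B=V−Δ·S=-143.4710
Node (0,0) S=186.0000: V=(p*·62.9890+(1−p*)·-5.8310)/1.07=51.9149; Δ=(62.9890−-5.8310)/(206.4600−137.6400)=1.0000; B=V−Δ·S=-134.0851
Self-financing check: at every node Δ·S+B equals the discounted successor values.

(0,0): Delta=1.0000 Bond=-134.0851
(1,0): Delta=1.0000 Bond=-143.4710
(1,1): Delta=1.0000 Bond=-143.4710
(2,0): Delta=1.0000 Bond=-153.5140
(2,1): Delta=1.0000 Bond=-153.5140
(2,2): Delta=1.0000 Bond=-153.5140
V0=51.9149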